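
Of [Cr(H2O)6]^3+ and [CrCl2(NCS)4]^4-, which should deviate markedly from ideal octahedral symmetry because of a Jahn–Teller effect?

[CrCl2(NCS)4]^4-

[Cr(H2O)6]^3+: Ligand charges: water is neutral. With an overall charge of +3 the chromium centre must be in the +3 oxidation state. Cr sits in group 6, so the d-electron count is 6 − 3 = 3. The d³ configuration leaves the e_g set evenly filled (or empty) — no strong Jahn–Teller driving force.
[CrCl2(NCS)4]^4-: Each chloride is −1; each isothiocyanate is −1; balancing the −4 overall charge requires Cr(II). Group 6 minus oxidation state 2 gives a d⁴ configuration. Chloride and isothiocyanate are weak-field ligands for a first-row metal, so the complex is high-spin. The t₂g³e_g¹ (high-spin) configuration has an unevenly filled e_g set; the Jahn–Teller theorem predicts a tetragonal distortion (typically axial elongation) to lift the degeneracy.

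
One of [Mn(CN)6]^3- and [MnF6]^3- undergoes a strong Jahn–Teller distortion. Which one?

[Mn(CN)6]^3-: Summing ligand charges against the −3 overall charge gives an oxidation state of +3 for manganese. Mn sits in group 7, so the d-electron count is 7 − 3 = 4. Cyanide is a strong-field ligand (high in the spectrochemical series) for a first-row metal, so the complex is low-spin. The d⁴ configuration leaves the e_g set evenly filled (or empty) — no strong Jahn–Teller driving force.
[MnF6]^3-: Each fluoride is −1; balancing the −3 overall charge requires Mn(III). Mn sits in group 7, so the d-electron count is 7 − 3 = 4. Fluoride is a weak-field ligand for a first-row metal, so the complex is high-spin. The t₂g³e_g¹ (high-spin) configuration has an unevenly filled e_g set; the Jahn–Teller theorem predicts a tetragonal distortion (typically axial elongation) to lift the degeneracy.

[MnF6]^3-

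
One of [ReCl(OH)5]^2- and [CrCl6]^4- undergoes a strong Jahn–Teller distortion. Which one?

[ReCl(OH)5]^2-: Summing ligand charges against the −2 overall charge gives an oxidation state of +4 for rhenium. Group 7 minus oxidation state 4 gives a d³ configuration. The d³ configuration leaves the e_g set evenly filled (or empty) — no strong Jahn–Teller driving force.
[CrCl6]^4-: Ligand charges: each chloride is −1. With an overall charge of −4 the chromium centre must be in the +2 oxidation state. Group 6 minus oxidation state 2 gives a d⁴ configuration. Chloride is a weak-field ligand for a first-row metal, so the complex is high-spin. The t₂g³e_g¹ (high-spin) configuration has an unevenly filled e_g set; the Jahn–Teller theorem predicts a tetragonal distortion (typically axial elongation) to lift the degeneracy.

[CrCl6]^4-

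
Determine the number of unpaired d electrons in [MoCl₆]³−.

Each chloride is −1; balancing the −3 overall charge requires Mo(III).
Mo sits in group 6, so the d-electron count is 6 − 3 = 3.
In an octahedral field the d³ configuration is t₂g³e_g⁰ (only one arrangement possible), giving 3 unpaired electrons.

3 unpaired electrons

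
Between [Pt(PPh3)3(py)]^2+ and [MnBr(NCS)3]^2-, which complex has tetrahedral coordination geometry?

For [Pt(PPh3)3(py)]^2+: Triphenylphosphine is neutral; pyridine is neutral; balancing the +2 overall charge requires Pt(II). Group 10 minus oxidation state 2 gives a d⁸ configuration. A 5d d⁸ ion has a large crystal-field splitting; square planar leaves the high-energy d_{x²−y²} orbital empty and maximises CFSE. → square planar.
For [MnBr(NCS)3]^2-: Ligand charges: each bromide is −1; each isothiocyanate is −1. With an overall charge of −2 the manganese centre must be in the +2 oxidation state. Manganese is a group-7 element; Mn(II) is therefore d⁵. A high-spin d⁵ ion has zero CFSE in either geometry, so four ligands adopt the sterically favoured tetrahedral geometry. → tetrahedral.

[MnBr(NCS)3]^2-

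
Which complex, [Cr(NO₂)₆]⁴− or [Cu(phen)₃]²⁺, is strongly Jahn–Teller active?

[Cr(NO₂)₆]⁴−: Summing ligand charges against the −4 overall charge gives an oxidation state of +2 for chromium. Group 6 minus oxidation state 2 gives a d⁴ configuration. Nitro (N-bound nitrite) is a strong-field ligand (high in the spectrochemical series) for a first-row metal, so the complex is low-spin. The d⁴ configuration leaves the e_g set evenly filled (or empty) — no strong Jahn–Teller driving force.
[Cu(phen)₃]²⁺: Summing ligand charges against the +2 overall charge gives an oxidation state of +2 for copper. Group 11 minus oxidation state 2 gives a d⁹ configuration. The t₂g⁶e_g³ configuration has an unevenly filled e_g set; the Jahn–Teller theorem predicts a tetragonal distortion (typically axial elongation) to lift the degeneracy.

[Cu(phen)₃]²⁺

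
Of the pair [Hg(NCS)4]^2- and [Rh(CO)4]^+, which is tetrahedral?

[Hg(NCS)4]^2-

For [Hg(NCS)4]^2-: Ligand charges: each isothiocyanate is −1. With an overall charge of −2 the mercury centre must be in the +2 oxidation state. Group 12 minus oxidation state 2 gives a d¹⁰ configuration. A d¹⁰ ion has no crystal-field stabilisation preference between square planar and tetrahedral, so four ligands adopt the sterically favoured tetrahedral geometry. → tetrahedral.
For [Rh(CO)4]^+: Ligand charges: carbonyl is neutral. With an overall charge of +1 the rhodium centre must be in the +1 oxidation state. Rh sits in group 9, so the d-electron count is 9 − 1 = 8. A 4d d⁸ ion has a large crystal-field splitting; square planar leaves the high-energy d_{x²−y²} orbital empty and maximises CFSE. → square planar.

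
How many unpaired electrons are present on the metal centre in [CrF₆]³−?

3 unpaired electrons

Ligand charges: each fluoride is −1. With an overall charge of −3 the chromium centre must be in the +3 oxidation state.
Chromium is a group-6 element; Cr(III) is therefore d³.
In an octahedral field the d³ configuration is t₂g³e_g⁰ (only one arrangement possible), giving 3 unpaired electrons.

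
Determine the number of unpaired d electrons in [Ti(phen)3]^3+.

1,10-phenanthroline is neutral; balancing the +3 overall charge requires Ti(III).
Ti sits in group 4, so the d-electron count is 4 − 3 = 1.
Counting donor atoms: 3×1,10-phenanthroline (bidentate) → 6 donors. Coordination number = 6.
In an octahedral field the d¹ configuration is t₂g¹e_g⁰ (only one arrangement possible), giving 1 unpaired electron.

1 unpaired electron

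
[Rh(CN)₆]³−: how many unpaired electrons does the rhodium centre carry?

Summing ligand charges against the −3 overall charge gives an oxidation state of +3 for rhodium.
Rhodium is a group-9 element; Rh(III) is therefore d⁶.
The spin state decides the count: a 4d ion has a large Δₒ and is invariably low-spin.
An octahedral low-spin d⁶ ion is t₂g⁶e_g⁰, giving 0 unpaired electrons.

0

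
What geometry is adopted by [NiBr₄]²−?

tetrahedral

Each bromide is −1; balancing the −2 overall charge requires Ni(II).
Ni sits in group 10, so the d-electron count is 10 − 2 = 8.
With 4 monodentate ligands the coordination number is 4.
Bromide is a weak-field ligand.
With weak-field ligands the CFSE gain from square planar is small, so a 3d d⁸ ion takes the sterically preferred tetrahedral geometry.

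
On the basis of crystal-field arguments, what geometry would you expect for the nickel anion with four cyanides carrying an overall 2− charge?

square planar

Each cyanide is −1; balancing the −2 overall charge requires Ni(II).
Nickel is a group-10 element; Ni(II) is therefore d⁸.
Coordination number: 4.
Cyanide is a strong-field ligand (high in the spectrochemical series).
A 3d d⁸ ion with strong-field ligands gains enough CFSE to favour square planar over tetrahedral.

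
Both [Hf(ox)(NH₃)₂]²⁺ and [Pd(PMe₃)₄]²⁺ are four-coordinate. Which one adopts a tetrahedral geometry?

For [Hf(ox)(NH₃)₂]²⁺: Each oxalate is −2; ammonia is neutral; balancing the +2 overall charge requires Hf(IV). Group 4 minus oxidation state 4 gives a d⁰ configuration. A d⁰ ion has no crystal-field stabilisation preference between square planar and tetrahedral, so four ligands adopt the sterically favoured tetrahedral geometry. → tetrahedral.
For [Pd(PMe₃)₄]²⁺: Ligand charges: trimethylphosphine is neutral. With an overall charge of +2 the palladium centre must be in the +2 oxidation state. Palladium is a group-10 element; Pd(II) is therefore d⁸. A 4d d⁸ ion has a large crystal-field splitting; square planar leaves the high-energy d_{x²−y²} orbital empty and maximises CFSE. → square planar.

[Hf(ox)(NH₃)₂]²⁺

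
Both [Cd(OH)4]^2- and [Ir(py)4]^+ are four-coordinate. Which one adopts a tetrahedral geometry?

For [Cd(OH)4]^2-: Summing ligand charges against the −2 overall charge gives an oxidation state of +2 for cadmium. Cadmium is a group-12 element; Cd(II) is therefore d¹⁰. A d¹⁰ ion has no crystal-field stabilisation preference between square planar and tetrahedral, so four ligands adopt the sterically favoured tetrahedral geometry. → tetrahedral.
For [Ir(py)4]^+: Pyridine is neutral; balancing the +1 overall charge requires Ir(I). Group 9 minus oxidation state 1 gives a d⁸ configuration. A 5d d⁸ ion has a large crystal-field splitting; square planar leaves the high-energy d_{x²−y²} orbital empty and maximises CFSE. → square planar.

[Cd(OH)4]^2-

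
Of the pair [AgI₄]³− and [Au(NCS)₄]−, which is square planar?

[Au(NCS)₄]−

For [AgI₄]³−: Each iodide is −1; balancing the −3 overall charge requires Ag(I). Group 11 minus oxidation state 1 gives a d¹⁰ configuration. A d¹⁰ ion has no crystal-field stabilisation preference between square planar and tetrahedral, so four ligands adopt the sterically favoured tetrahedral geometry. → tetrahedral.
For [Au(NCS)₄]−: Summing ligand charges against the −1 overall charge gives an oxidation state of +3 for gold. Gold is a group-11 element; Au(III) is therefore d⁸. A 5d d⁸ ion has a large crystal-field splitting; square planar leaves the high-energy d_{x²−y²} orbital empty and maximises CFSE. → square planar.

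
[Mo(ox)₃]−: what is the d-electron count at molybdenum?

d1

Ligand charges: each oxalate is −2. With an overall charge of −1 the molybdenum centre must be in the +5 oxidation state.
Molybdenum is a group-6 element; Mo(V) is therefore d¹.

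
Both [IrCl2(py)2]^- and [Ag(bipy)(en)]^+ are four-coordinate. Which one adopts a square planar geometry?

[IrCl2(py)2]^-

For [IrCl2(py)2]^-: Summing ligand charges against the −1 overall charge gives an oxidation state of +1 for iridium. Iridium is a group-9 element; Ir(I) is therefore d⁸. A 5d d⁸ ion has a large crystal-field splitting; square planar leaves the high-energy d_{x²−y²} orbital empty and maximises CFSE. → square planar.
For [Ag(bipy)(en)]^+: Ligand charges: 2,2′-bipyridine is neutral; ethylenediamine is neutral. With an overall charge of +1 the silver centre must be in the +1 oxidation state. Ag sits in group 11, so the d-electron count is 11 − 1 = 10. A d¹⁰ ion has no crystal-field stabilisation preference between square planar and tetrahedral, so four ligands adopt the sterically favoured tetrahedral geometry. → tetrahedral.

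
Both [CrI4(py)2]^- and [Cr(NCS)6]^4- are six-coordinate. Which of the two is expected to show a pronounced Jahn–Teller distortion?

[Cr(NCS)6]^4-

[CrI4(py)2]^-: Summing ligand charges against the −1 overall charge gives an oxidation state of +3 for chromium. Chromium is a group-6 element; Cr(III) is therefore d³. The d³ configuration leaves the e_g set evenly filled (or empty) — no strong Jahn–Teller driving force.
[Cr(NCS)6]^4-: Summing ligand charges against the −4 overall charge gives an oxidation state of +2 for chromium. Cr sits in group 6, so the d-electron count is 6 − 2 = 4. Isothiocyanate is a weak-field ligand for a first-row metal, so the complex is high-spin. The t₂g³e_g¹ (high-spin) configuration has an unevenly filled e_g set; the Jahn–Teller theorem predicts a tetragonal distortion (typically axial elongation) to lift the degeneracy.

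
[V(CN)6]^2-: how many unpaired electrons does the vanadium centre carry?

Ligand charges: each cyanide is −1. With an overall charge of −2 the vanadium centre must be in the +4 oxidation state.
Vanadium is a group-5 element; V(IV) is therefore d¹.
In an octahedral field the d¹ configuration is t₂g¹e_g⁰ (only one arrangement possible), giving 1 unpaired electron.

1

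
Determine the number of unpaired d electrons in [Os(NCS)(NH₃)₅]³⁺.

Summing ligand charges against the +3 overall charge gives an oxidation state of +4 for osmium.
Group 8 minus oxidation state 4 gives a d⁴ configuration.
The spin state decides the count: a 5d ion has a large Δₒ and is invariably low-spin.
An octahedral low-spin d⁴ ion is t₂g⁴e_g⁰, giving 2 unpaired electrons.

2 unpaired electrons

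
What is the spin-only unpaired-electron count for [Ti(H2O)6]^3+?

1 unpaired electron

Summing ligand charges against the +3 overall charge gives an oxidation state of +3 for titanium.
Ti sits in group 4, so the d-electron count is 4 − 3 = 1.
In an octahedral field the d¹ configuration is t₂g¹e_g⁰ (only one arrangement possible), giving 1 unpaired electron.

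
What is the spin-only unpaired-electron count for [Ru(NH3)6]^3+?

Ligand charges: ammonia is neutral. With an overall charge of +3 the ruthenium centre must be in the +3 oxidation state.
Group 8 minus oxidation state 3 gives a d⁵ configuration.
The spin state decides the count: a 4d ion has a large Δₒ and is invariably low-spin.
An octahedral low-spin d⁵ ion is t₂g⁵e_g⁰, giving 1 unpaired electron.

1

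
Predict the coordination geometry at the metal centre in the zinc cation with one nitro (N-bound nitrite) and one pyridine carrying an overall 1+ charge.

Ligand charges: each nitro (N-bound nitrite) is −1; pyridine is neutral. With an overall charge of +1 the zinc centre must be in the +2 oxidation state.
Zn sits in group 12, so the d-electron count is 12 − 2 = 10.
With 2 monodentate ligands the coordination number is 2.
A d¹⁰ ion with only two ligands adopts a linear arrangement (sp hybridisation; no CFSE preference).

linear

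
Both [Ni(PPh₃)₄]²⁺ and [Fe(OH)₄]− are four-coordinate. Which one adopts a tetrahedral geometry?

[Fe(OH)₄]−

For [Ni(PPh₃)₄]²⁺: Ligand charges: triphenylphosphine is neutral. With an overall charge of +2 the nickel centre must be in the +2 oxidation state. Ni sits in group 10, so the d-electron count is 10 − 2 = 8. Triphenylphosphine is a strong-field ligand (high in the spectrochemical series). A 3d d⁸ ion with strong-field ligands gains enough CFSE to favour square planar over tetrahedral. → square planar.
For [Fe(OH)₄]−: Summing ligand charges against the −1 overall charge gives an oxidation state of +3 for iron. Fe sits in group 8, so the d-electron count is 8 − 3 = 5. A high-spin d⁵ ion has zero CFSE in either geometry, so four ligands adopt the sterically favoured tetrahedral geometry. → tetrahedral.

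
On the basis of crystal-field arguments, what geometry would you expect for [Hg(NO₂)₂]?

linear

Summing ligand charges against the 0 overall charge gives an oxidation state of +2 for mercury.
Mercury is a group-12 element; Hg(II) is therefore d¹⁰.
Coordination number: 2.
A d¹⁰ ion with only two ligands adopts a linear arrangement (sp hybridisation; no CFSE preference).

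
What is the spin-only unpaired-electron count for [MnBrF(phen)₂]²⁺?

3 unpaired electrons

Ligand charges: each bromide is −1; each fluoride is −1; 1,10-phenanthroline is neutral. With an overall charge of +2 the manganese centre must be in the +4 oxidation state.
Mn sits in group 7, so the d-electron count is 7 − 4 = 3.
Counting donor atoms: 1×bromide (monodentate) → 1 donor; 1×fluoride (monodentate) → 1 donor; 2×1,10-phenanthroline (bidentate) → 4 donors. Coordination number = 6.
In an octahedral field the d³ configuration is t₂g³e_g⁰ (only one arrangement possible), giving 3 unpaired electrons.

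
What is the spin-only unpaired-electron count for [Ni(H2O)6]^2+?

2

Summing ligand charges against the +2 overall charge gives an oxidation state of +2 for nickel.
Nickel is a group-10 element; Ni(II) is therefore d⁸.
In an octahedral field the d⁸ configuration is t₂g⁶e_g² (only one arrangement possible), giving 2 unpaired electrons.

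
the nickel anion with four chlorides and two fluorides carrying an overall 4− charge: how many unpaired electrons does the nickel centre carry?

2 unpaired electrons

Summing ligand charges against the −4 overall charge gives an oxidation state of +2 for nickel.
Nickel is a group-10 element; Ni(II) is therefore d⁸.
In an octahedral field the d⁸ configuration is t₂g⁶e_g² (only one arrangement possible), giving 2 unpaired electrons.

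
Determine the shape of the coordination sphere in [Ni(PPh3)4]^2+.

Ligand charges: triphenylphosphine is neutral. With an overall charge of +2 the nickel centre must be in the +2 oxidation state.
Ni sits in group 10, so the d-electron count is 10 − 2 = 8.
With 4 monodentate ligands the coordination number is 4.
Triphenylphosphine is a strong-field ligand (high in the spectrochemical series).
A 3d d⁸ ion with strong-field ligands gains enough CFSE to favour square planar over tetrahedral.

square planar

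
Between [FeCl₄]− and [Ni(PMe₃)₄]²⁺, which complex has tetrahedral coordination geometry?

[FeCl₄]−

For [FeCl₄]−: Ligand charges: each chloride is −1. With an overall charge of −1 the iron centre must be in the +3 oxidation state. Iron is a group-8 element; Fe(III) is therefore d⁵. A high-spin d⁵ ion has zero CFSE in either geometry, so four ligands adopt the sterically favoured tetrahedral geometry. → tetrahedral.
For [Ni(PMe₃)₄]²⁺: Ligand charges: trimethylphosphine is neutral. With an overall charge of +2 the nickel centre must be in the +2 oxidation state. Group 10 minus oxidation state 2 gives a d⁸ configuration. Trimethylphosphine is a strong-field ligand (high in the spectrochemical series). A 3d d⁸ ion with strong-field ligands gains enough CFSE to favour square planar over tetrahedral. → square planar.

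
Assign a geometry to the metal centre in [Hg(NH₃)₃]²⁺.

trigonal planar

Summing ligand charges against the +2 overall charge gives an oxidation state of +2 for mercury.
Group 12 minus oxidation state 2 gives a d¹⁰ configuration.
With 3 monodentate ligands the coordination number is 3.
Three ligands around a d¹⁰ centre minimise repulsion in a trigonal-planar arrangement.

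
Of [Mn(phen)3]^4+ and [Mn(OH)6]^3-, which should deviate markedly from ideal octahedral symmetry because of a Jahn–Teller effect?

[Mn(OH)6]^3-

[Mn(phen)3]^4+: 1,10-phenanthroline is neutral; balancing the +4 overall charge requires Mn(IV). Mn sits in group 7, so the d-electron count is 7 − 4 = 3. The d³ configuration leaves the e_g set evenly filled (or empty) — no strong Jahn–Teller driving force.
[Mn(OH)6]^3-: Each hydroxide is −1; balancing the −3 overall charge requires Mn(III). Manganese is a group-7 element; Mn(III) is therefore d⁴. Hydroxide is a weak-field ligand for a first-row metal, so the complex is high-spin. The t₂g³e_g¹ (high-spin) configuration has an unevenly filled e_g set; the Jahn–Teller theorem predicts a tetragonal distortion (typically axial elongation) to lift the degeneracy.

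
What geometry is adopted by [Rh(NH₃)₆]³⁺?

octahedral

Ligand charges: ammonia is neutral. With an overall charge of +3 the rhodium centre must be in the +3 oxidation state.
Rhodium is a group-9 element; Rh(III) is therefore d⁶.
With 6 monodentate ligands the coordination number is 6.
Six donors around a single metal centre give an octahedral coordination sphere.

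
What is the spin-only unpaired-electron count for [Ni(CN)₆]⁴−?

2 unpaired electrons

Summing ligand charges against the −4 overall charge gives an oxidation state of +2 for nickel.
Nickel is a group-10 element; Ni(II) is therefore d⁸.
In an octahedral field the d⁸ configuration is t₂g⁶e_g² (only one arrangement possible), giving 2 unpaired electrons.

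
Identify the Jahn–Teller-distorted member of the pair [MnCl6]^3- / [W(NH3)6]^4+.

[MnCl6]^3-

[MnCl6]^3-: Each chloride is −1; balancing the −3 overall charge requires Mn(III). Group 7 minus oxidation state 3 gives a d⁴ configuration. Chloride is a weak-field ligand for a first-row metal, so the complex is high-spin. The t₂g³e_g¹ (high-spin) configuration has an unevenly filled e_g set; the Jahn–Teller theorem predicts a tetragonal distortion (typically axial elongation) to lift the degeneracy.
[W(NH3)6]^4+: Ammonia is neutral; balancing the +4 overall charge requires W(IV). Group 6 minus oxidation state 4 gives a d² configuration. The d² configuration leaves the e_g set evenly filled (or empty) — no strong Jahn–Teller driving force.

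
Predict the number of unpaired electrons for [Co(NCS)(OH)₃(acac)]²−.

Each isothiocyanate is −1; each hydroxide is −1; each acetylacetonate is −1; balancing the −2 overall charge requires Co(III).
Group 9 minus oxidation state 3 gives a d⁶ configuration.
Counting donor atoms: 1×isothiocyanate (monodentate) → 1 donor; 3×hydroxide (monodentate) → 3 donors; 1×acetylacetonate (bidentate) → 2 donors. Coordination number = 6.
The spin state decides the count: Co(III) has an exceptionally large octahedral splitting and is low-spin with essentially every ligand except fluoride.
An octahedral low-spin d⁶ ion is t₂g⁶e_g⁰, giving 0 unpaired electrons.

0 unpaired electrons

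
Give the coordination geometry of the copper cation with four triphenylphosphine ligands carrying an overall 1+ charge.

Triphenylphosphine is neutral; balancing the +1 overall charge requires Cu(I).
Group 11 minus oxidation state 1 gives a d¹⁰ configuration.
With 4 monodentate ligands the coordination number is 4.
A d¹⁰ ion has no crystal-field stabilisation preference between square planar and tetrahedral, so four ligands adopt the sterically favoured tetrahedral geometry.

tetrahedral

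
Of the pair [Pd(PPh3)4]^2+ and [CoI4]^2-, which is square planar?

[Pd(PPh3)4]^2+

For [Pd(PPh3)4]^2+: Triphenylphosphine is neutral; balancing the +2 overall charge requires Pd(II). Palladium is a group-10 element; Pd(II) is therefore d⁸. A 4d d⁸ ion has a large crystal-field splitting; square planar leaves the high-energy d_{x²−y²} orbital empty and maximises CFSE. → square planar.
For [CoI4]^2-: Each iodide is −1; balancing the −2 overall charge requires Co(II). Group 9 minus oxidation state 2 gives a d⁷ configuration. For a high-spin 3d d⁷ ion with weak-field ligands the small Δₜ gives little square-planar CFSE advantage, so four ligands adopt the sterically favoured tetrahedral geometry. → tetrahedral.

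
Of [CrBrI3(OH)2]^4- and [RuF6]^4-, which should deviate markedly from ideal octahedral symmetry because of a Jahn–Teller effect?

[CrBrI3(OH)2]^4-: Ligand charges: each bromide is −1; each iodide is −1; each hydroxide is −1. With an overall charge of −4 the chromium centre must be in the +2 oxidation state. Group 6 minus oxidation state 2 gives a d⁴ configuration. Bromide, hydroxide, and iodide are weak-field ligands for a first-row metal, so the complex is high-spin. The t₂g³e_g¹ (high-spin) configuration has an unevenly filled e_g set; the Jahn–Teller theorem predicts a tetragonal distortion (typically axial elongation) to lift the degeneracy.
[RuF6]^4-: Summing ligand charges against the −4 overall charge gives an oxidation state of +2 for ruthenium. Ruthenium is a group-8 element; Ru(II) is therefore d⁶. A 4d ion has a large Δₒ and is invariably low-spin. The d⁶ configuration leaves the e_g set evenly filled (or empty) — no strong Jahn–Teller driving force.

[CrBrI3(OH)2]^4-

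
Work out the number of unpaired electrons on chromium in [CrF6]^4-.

Each fluoride is −1; balancing the −4 overall charge requires Cr(II).
Group 6 minus oxidation state 2 gives a d⁴ configuration.
The spin state decides the count: Fluoride is a weak-field ligand for a first-row metal, so the complex is high-spin.
An octahedral high-spin d⁴ ion is t₂g³e_g¹, giving 4 unpaired electrons.

4 unpaired electrons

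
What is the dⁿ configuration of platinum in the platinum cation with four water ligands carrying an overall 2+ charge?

d⁸

Summing ligand charges against the +2 overall charge gives an oxidation state of +2 for platinum.
Group 10 minus oxidation state 2 gives a d⁸ configuration.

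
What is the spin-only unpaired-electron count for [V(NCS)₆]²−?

1

Summing ligand charges against the −2 overall charge gives an oxidation state of +4 for vanadium.
Group 5 minus oxidation state 4 gives a d¹ configuration.
In an octahedral field the d¹ configuration is t₂g¹e_g⁰ (only one arrangement possible), giving 1 unpaired electron.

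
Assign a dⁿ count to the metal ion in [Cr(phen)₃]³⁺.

d3

Summing ligand charges against the +3 overall charge gives an oxidation state of +3 for chromium.
Cr sits in group 6, so the d-electron count is 6 − 3 = 3.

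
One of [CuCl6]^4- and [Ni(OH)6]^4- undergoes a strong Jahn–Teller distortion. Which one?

[CuCl6]^4-: Summing ligand charges against the −4 overall charge gives an oxidation state of +2 for copper. Copper is a group-11 element; Cu(II) is therefore d⁹. The t₂g⁶e_g³ configuration has an unevenly filled e_g set; the Jahn–Teller theorem predicts a tetragonal distortion (typically axial elongation) to lift the degeneracy.
[Ni(OH)6]^4-: Ligand charges: each hydroxide is −1. With an overall charge of −4 the nickel centre must be in the +2 oxidation state. Nickel is a group-10 element; Ni(II) is therefore d⁸. The d⁸ configuration leaves the e_g set evenly filled (or empty) — no strong Jahn–Teller driving force.

[CuCl6]^4-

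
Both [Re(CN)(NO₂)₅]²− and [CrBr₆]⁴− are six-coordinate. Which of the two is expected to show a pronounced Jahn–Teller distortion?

[CrBr₆]⁴−

[Re(CN)(NO₂)₅]²−: Ligand charges: each cyanide is −1; each nitro (N-bound nitrite) is −1. With an overall charge of −2 the rhenium centre must be in the +4 oxidation state. Re sits in group 7, so the d-electron count is 7 − 4 = 3. The d³ configuration leaves the e_g set evenly filled (or empty) — no strong Jahn–Teller driving force.
[CrBr₆]⁴−: Summing ligand charges against the −4 overall charge gives an oxidation state of +2 for chromium. Cr sits in group 6, so the d-electron count is 6 − 2 = 4. Bromide is a weak-field ligand for a first-row metal, so the complex is high-spin. The t₂g³e_g¹ (high-spin) configuration has an unevenly filled e_g set; the Jahn–Teller theorem predicts a tetragonal distortion (typically axial elongation) to lift the degeneracy.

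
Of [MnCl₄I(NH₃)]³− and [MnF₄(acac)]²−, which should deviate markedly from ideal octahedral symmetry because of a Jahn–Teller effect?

[MnF₄(acac)]²−

[MnCl₄I(NH₃)]³−: Ligand charges: each chloride is −1; each iodide is −1; ammonia is neutral. With an overall charge of −3 the manganese centre must be in the +2 oxidation state. Mn sits in group 7, so the d-electron count is 7 − 2 = 5. Chloride and iodide are weak-field ligands for a first-row metal, so the complex is high-spin. The d⁵ configuration leaves the e_g set evenly filled (or empty) — no strong Jahn–Teller driving force.
[MnF₄(acac)]²−: Summing ligand charges against the −2 overall charge gives an oxidation state of +3 for manganese. Group 7 minus oxidation state 3 gives a d⁴ configuration. Acetylacetonate and fluoride are weak-field ligands for a first-row metal, so the complex is high-spin. The t₂g³e_g¹ (high-spin) configuration has an unevenly filled e_g set; the Jahn–Teller theorem predicts a tetragonal distortion (typically axial elongation) to lift the degeneracy.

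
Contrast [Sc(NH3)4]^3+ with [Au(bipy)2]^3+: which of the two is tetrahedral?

For [Sc(NH3)4]^3+: Ammonia is neutral; balancing the +3 overall charge requires Sc(III). Scandium is a group-3 element; Sc(III) is therefore d⁰. A d⁰ ion has no crystal-field stabilisation preference between square planar and tetrahedral, so four ligands adopt the sterically favoured tetrahedral geometry. → tetrahedral.
For [Au(bipy)2]^3+: Ligand charges: 2,2′-bipyridine is neutral. With an overall charge of +3 the gold centre must be in the +3 oxidation state. Group 11 minus oxidation state 3 gives a d⁸ configuration. A 5d d⁸ ion has a large crystal-field splitting; square planar leaves the high-energy d_{x²−y²} orbital empty and maximises CFSE. → square planar.

[Sc(NH3)4]^3+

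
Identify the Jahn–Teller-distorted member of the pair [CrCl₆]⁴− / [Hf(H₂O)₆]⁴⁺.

[CrCl₆]⁴−

[CrCl₆]⁴−: Each chloride is −1; balancing the −4 overall charge requires Cr(II). Group 6 minus oxidation state 2 gives a d⁴ configuration. Chloride is a weak-field ligand for a first-row metal, so the complex is high-spin. The t₂g³e_g¹ (high-spin) configuration has an unevenly filled e_g set; the Jahn–Teller theorem predicts a tetragonal distortion (typically axial elongation) to lift the degeneracy.
[Hf(H₂O)₆]⁴⁺: Ligand charges: water is neutral. With an overall charge of +4 the hafnium centre must be in the +4 oxidation state. Hafnium is a group-4 element; Hf(IV) is therefore d⁰. The d⁰ configuration leaves the e_g set evenly filled (or empty) — no strong Jahn–Teller driving force.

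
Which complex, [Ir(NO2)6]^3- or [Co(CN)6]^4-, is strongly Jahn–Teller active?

[Co(CN)6]^4-

[Ir(NO2)6]^3-: Ligand charges: each nitro (N-bound nitrite) is −1. With an overall charge of −3 the iridium centre must be in the +3 oxidation state. Group 9 minus oxidation state 3 gives a d⁶ configuration. A 5d ion has a large Δₒ and is invariably low-spin. The d⁶ configuration leaves the e_g set evenly filled (or empty) — no strong Jahn–Teller driving force.
[Co(CN)6]^4-: Summing ligand charges against the −4 overall charge gives an oxidation state of +2 for cobalt. Co sits in group 9, so the d-electron count is 9 − 2 = 7. Cyanide is a strong-field ligand (high in the spectrochemical series) for a first-row metal, so the complex is low-spin. The t₂g⁶e_g¹ (low-spin) configuration has an unevenly filled e_g set; the Jahn–Teller theorem predicts a tetragonal distortion (typically axial elongation) to lift the degeneracy.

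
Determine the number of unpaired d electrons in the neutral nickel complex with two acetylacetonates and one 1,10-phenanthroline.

2

Ligand charges: each acetylacetonate is −1; 1,10-phenanthroline is neutral. With an overall charge of 0 the nickel centre must be in the +2 oxidation state.
Group 10 minus oxidation state 2 gives a d⁸ configuration.
Counting donor atoms: 2×acetylacetonate (bidentate) → 4 donors; 1×1,10-phenanthroline (bidentate) → 2 donors. Coordination number = 6.
In an octahedral field the d⁸ configuration is t₂g⁶e_g² (only one arrangement possible), giving 2 unpaired electrons.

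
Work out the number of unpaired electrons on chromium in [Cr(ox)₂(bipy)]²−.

Each oxalate is −2; 2,2′-bipyridine is neutral; balancing the −2 overall charge requires Cr(II).
Chromium is a group-6 element; Cr(II) is therefore d⁴.
Counting donor atoms: 2×oxalate (bidentate) → 4 donors; 1×2,2′-bipyridine (bidentate) → 2 donors. Coordination number = 6.
The spin state decides the count: Oxalate is a weak-field ligand for a first-row metal, so the complex is high-spin.
An octahedral high-spin d⁴ ion is t₂g³e_g¹, giving 4 unpaired electrons.

4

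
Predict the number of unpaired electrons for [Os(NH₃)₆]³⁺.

1 unpaired electron

Summing ligand charges against the +3 overall charge gives an oxidation state of +3 for osmium.
Group 8 minus oxidation state 3 gives a d⁵ configuration.
The spin state decides the count: a 5d ion has a large Δₒ and is invariably low-spin.
An octahedral low-spin d⁵ ion is t₂g⁵e_g⁰, giving 1 unpaired electron.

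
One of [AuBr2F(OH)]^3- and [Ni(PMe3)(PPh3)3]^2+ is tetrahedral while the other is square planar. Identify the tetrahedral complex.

For [AuBr2F(OH)]^3-: Summing ligand charges against the −3 overall charge gives an oxidation state of +1 for gold. Gold is a group-11 element; Au(I) is therefore d¹⁰. A d¹⁰ ion has no crystal-field stabilisation preference between square planar and tetrahedral, so four ligands adopt the sterically favoured tetrahedral geometry. → tetrahedral.
For [Ni(PMe3)(PPh3)3]^2+: Trimethylphosphine is neutral; triphenylphosphine is neutral; balancing the +2 overall charge requires Ni(II). Group 10 minus oxidation state 2 gives a d⁸ configuration. Trimethylphosphine and triphenylphosphine are strong-field ligands (high in the spectrochemical series). A 3d d⁸ ion with strong-field ligands gains enough CFSE to favour square planar over tetrahedral. → square planar.

[AuBr2F(OH)]^3-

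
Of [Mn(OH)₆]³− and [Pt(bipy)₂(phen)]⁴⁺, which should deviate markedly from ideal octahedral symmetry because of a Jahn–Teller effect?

[Mn(OH)₆]³−: Each hydroxide is −1; balancing the −3 overall charge requires Mn(III). Mn sits in group 7, so the d-electron count is 7 − 3 = 4. Hydroxide is a weak-field ligand for a first-row metal, so the complex is high-spin. The t₂g³e_g¹ (high-spin) configuration has an unevenly filled e_g set; the Jahn–Teller theorem predicts a tetragonal distortion (typically axial elongation) to lift the degeneracy.
[Pt(bipy)₂(phen)]⁴⁺: 2,2′-bipyridine is neutral; 1,10-phenanthroline is neutral; balancing the +4 overall charge requires Pt(IV). Group 10 minus oxidation state 4 gives a d⁶ configuration. A 5d ion has a large Δₒ and is invariably low-spin. The d⁶ configuration leaves the e_g set evenly filled (or empty) — no strong Jahn–Teller driving force.

[Mn(OH)₆]³−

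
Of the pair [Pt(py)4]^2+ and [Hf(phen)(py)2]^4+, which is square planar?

[Pt(py)4]^2+

For [Pt(py)4]^2+: Summing ligand charges against the +2 overall charge gives an oxidation state of +2 for platinum. Pt sits in group 10, so the d-electron count is 10 − 2 = 8. A 5d d⁸ ion has a large crystal-field splitting; square planar leaves the high-energy d_{x²−y²} orbital empty and maximises CFSE. → square planar.
For [Hf(phen)(py)2]^4+: 1,10-phenanthroline is neutral; pyridine is neutral; balancing the +4 overall charge requires Hf(IV). Group 4 minus oxidation state 4 gives a d⁰ configuration. A d⁰ ion has no crystal-field stabilisation preference between square planar and tetrahedral, so four ligands adopt the sterically favoured tetrahedral geometry. → tetrahedral.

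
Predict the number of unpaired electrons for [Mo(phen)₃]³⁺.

Summing ligand charges against the +3 overall charge gives an oxidation state of +3 for molybdenum.
Molybdenum is a group-6 element; Mo(III) is therefore d³.
Counting donor atoms: 3×1,10-phenanthroline (bidentate) → 6 donors. Coordination number = 6.
In an octahedral field the d³ configuration is t₂g³e_g⁰ (only one arrangement possible), giving 3 unpaired electrons.

3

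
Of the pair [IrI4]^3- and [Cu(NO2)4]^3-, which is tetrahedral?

For [IrI4]^3-: Ligand charges: each iodide is −1. With an overall charge of −3 the iridium centre must be in the +1 oxidation state. Group 9 minus oxidation state 1 gives a d⁸ configuration. A 5d d⁸ ion has a large crystal-field splitting; square planar leaves the high-energy d_{x²−y²} orbital empty and maximises CFSE. → square planar.
For [Cu(NO2)4]^3-: Summing ligand charges against the −3 overall charge gives an oxidation state of +1 for copper. Group 11 minus oxidation state 1 gives a d¹⁰ configuration. A d¹⁰ ion has no crystal-field stabilisation preference between square planar and tetrahedral, so four ligands adopt the sterically favoured tetrahedral geometry. → tetrahedral.

[Cu(NO2)4]^3-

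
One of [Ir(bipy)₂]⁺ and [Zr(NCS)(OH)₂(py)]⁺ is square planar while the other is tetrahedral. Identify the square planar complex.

[Ir(bipy)₂]⁺

For [Ir(bipy)₂]⁺: 2,2′-bipyridine is neutral; balancing the +1 overall charge requires Ir(I). Ir sits in group 9, so the d-electron count is 9 − 1 = 8. A 5d d⁸ ion has a large crystal-field splitting; square planar leaves the high-energy d_{x²−y²} orbital empty and maximises CFSE. → square planar.
For [Zr(NCS)(OH)₂(py)]⁺: Ligand charges: each isothiocyanate is −1; each hydroxide is −1; pyridine is neutral. With an overall charge of +1 the zirconium centre must be in the +4 oxidation state. Zr sits in group 4, so the d-electron count is 4 − 4 = 0. A d⁰ ion has no crystal-field stabilisation preference between square planar and tetrahedral, so four ligands adopt the sterically favoured tetrahedral geometry. → tetrahedral.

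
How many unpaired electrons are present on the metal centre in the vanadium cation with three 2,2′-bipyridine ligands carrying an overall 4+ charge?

1 unpaired electron

Summing ligand charges against the +4 overall charge gives an oxidation state of +4 for vanadium.
Group 5 minus oxidation state 4 gives a d¹ configuration.
Counting donor atoms: 3×2,2′-bipyridine (bidentate) → 6 donors. Coordination number = 6.
In an octahedral field the d¹ configuration is t₂g¹e_g⁰ (only one arrangement possible), giving 1 unpaired electron.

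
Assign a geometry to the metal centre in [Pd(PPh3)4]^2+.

square planar

Ligand charges: triphenylphosphine is neutral. With an overall charge of +2 the palladium centre must be in the +2 oxidation state.
Group 10 minus oxidation state 2 gives a d⁸ configuration.
With 4 monodentate ligands the coordination number is 4.
A 4d d⁸ ion has a large crystal-field splitting; square planar leaves the high-energy d_{x²−y²} orbital empty and maximises CFSE.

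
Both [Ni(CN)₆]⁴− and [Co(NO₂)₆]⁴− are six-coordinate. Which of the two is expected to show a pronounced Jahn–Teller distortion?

[Ni(CN)₆]⁴−: Each cyanide is −1; balancing the −4 overall charge requires Ni(II). Nickel is a group-10 element; Ni(II) is therefore d⁸. The d⁸ configuration leaves the e_g set evenly filled (or empty) — no strong Jahn–Teller driving force.
[Co(NO₂)₆]⁴−: Summing ligand charges against the −4 overall charge gives an oxidation state of +2 for cobalt. Cobalt is a group-9 element; Co(II) is therefore d⁷. Nitro (N-bound nitrite) is a strong-field ligand (high in the spectrochemical series) for a first-row metal, so the complex is low-spin. The t₂g⁶e_g¹ (low-spin) configuration has an unevenly filled e_g set; the Jahn–Teller theorem predicts a tetragonal distortion (typically axial elongation) to lift the degeneracy.

[Co(NO₂)₆]⁴−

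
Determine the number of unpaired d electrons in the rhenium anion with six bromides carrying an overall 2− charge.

Summing ligand charges against the −2 overall charge gives an oxidation state of +4 for rhenium.
Rhenium is a group-7 element; Re(IV) is therefore d³.
In an octahedral field the d³ configuration is t₂g³e_g⁰ (only one arrangement possible), giving 3 unpaired electrons.

3 unpaired electrons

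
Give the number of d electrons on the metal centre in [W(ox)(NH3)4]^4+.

Each oxalate is −2; ammonia is neutral; balancing the +4 overall charge requires W(VI).
W sits in group 6, so the d-electron count is 6 − 6 = 0.

d⁰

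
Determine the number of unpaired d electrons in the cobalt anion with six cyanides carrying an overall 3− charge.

0 unpaired electrons

Summing ligand charges against the −3 overall charge gives an oxidation state of +3 for cobalt.
Group 9 minus oxidation state 3 gives a d⁶ configuration.
The spin state decides the count: Co(III) has an exceptionally large octahedral splitting and is low-spin with essentially every ligand except fluoride.
An octahedral low-spin d⁶ ion is t₂g⁶e_g⁰, giving 0 unpaired electrons.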